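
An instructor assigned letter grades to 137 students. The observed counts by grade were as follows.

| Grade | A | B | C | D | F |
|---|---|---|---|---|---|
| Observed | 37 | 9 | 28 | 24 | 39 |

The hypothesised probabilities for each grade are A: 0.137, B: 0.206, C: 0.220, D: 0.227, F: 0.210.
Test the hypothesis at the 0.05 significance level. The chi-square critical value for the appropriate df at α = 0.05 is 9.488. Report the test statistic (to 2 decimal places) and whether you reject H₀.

Expected counts E_i = n·p_i: 137×0.137 = 18.769, 137×0.206 = 28.222, 137×0.220 = 30.14, 137×0.227 = 31.099, 137×0.210 = 28.77.
A: (37 − 18.769)²/18.769 = 332.369361/18.769 = 17.708
B: (9 − 28.222)²/28.222 = 369.485284/28.222 = 13.092
C: (28 − 30.14)²/30.14 = 4.5796/30.14 = 0.152
D: (24 − 31.099)²/31.099 = 50.395801/31.099 = 1.620
F: (39 − 28.77)²/28.77 = 104.6529/28.77 = 3.638
Sum = 36.21
df = 4. Since 36.21 > 9.488, we reject H₀.

36.21; reject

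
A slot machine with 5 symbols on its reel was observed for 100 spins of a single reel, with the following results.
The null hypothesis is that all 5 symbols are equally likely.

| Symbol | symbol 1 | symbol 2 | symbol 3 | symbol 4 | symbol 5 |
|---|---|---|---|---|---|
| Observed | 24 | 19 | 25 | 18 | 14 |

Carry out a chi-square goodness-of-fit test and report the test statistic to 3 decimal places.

Expected count for each of the 5 categories: 100/5 = 20.
symbol 1: (24 − 20)²/20 = 16/20 = 0.8000
symbol 2: (19 − 20)²/20 = 1/20 = 0.0500
symbol 3: (25 − 20)²/20 = 25/20 = 1.2500
symbol 4: (18 − 20)²/20 = 4/20 = 0.2000
symbol 5: (14 − 20)²/20 = 36/20 = 1.8000
Sum = 4.100

4.100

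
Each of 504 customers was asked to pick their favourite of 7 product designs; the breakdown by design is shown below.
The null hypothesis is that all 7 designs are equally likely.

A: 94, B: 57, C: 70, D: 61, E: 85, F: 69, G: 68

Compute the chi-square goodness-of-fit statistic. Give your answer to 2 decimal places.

14.28

Expected count for each of the 7 categories: 504/7 = 72.
χ² = (94−72)²/72 + (57−72)²/72 + (70−72)²/72 + (61−72)²/72 + (85−72)²/72 + (69−72)²/72 + (68−72)²/72
   = 6.722 + 3.125 + 0.056 + 1.681 + 2.347 + 0.125 + 0.222
Sum = 14.28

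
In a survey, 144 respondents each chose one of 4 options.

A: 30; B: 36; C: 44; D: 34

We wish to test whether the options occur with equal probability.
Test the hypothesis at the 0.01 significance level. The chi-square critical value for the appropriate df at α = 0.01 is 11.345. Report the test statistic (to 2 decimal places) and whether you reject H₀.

2.89; do not reject

Under H₀ each category has probability 1/4, so each expected count is 144/4 = 36.
cat         O        E   (O−E)²/E
A          30       36      1.000
B          36       36      0.000
C          44       36      1.778
D          34       36      0.111
Sum = 2.89
df = 3. Since 2.89 < 11.345, we do not reject H₀.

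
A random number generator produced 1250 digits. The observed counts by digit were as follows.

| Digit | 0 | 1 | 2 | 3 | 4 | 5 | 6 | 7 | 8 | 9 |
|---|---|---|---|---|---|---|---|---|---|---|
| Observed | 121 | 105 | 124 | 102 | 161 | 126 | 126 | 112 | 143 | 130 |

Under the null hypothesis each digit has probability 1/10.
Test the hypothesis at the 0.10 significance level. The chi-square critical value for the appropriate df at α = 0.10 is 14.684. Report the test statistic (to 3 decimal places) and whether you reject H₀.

22.096; reject

Expected count for each of the 10 categories: 1250/10 = 125.
0: (121 − 125)²/125 = 16/125 = 0.1280
1: (105 − 125)²/125 = 400/125 = 3.2000
2: (124 − 125)²/125 = 1/125 = 0.0080
3: (102 − 125)²/125 = 529/125 = 4.2320
4: (161 − 125)²/125 = 1296/125 = 10.3680
5: (126 − 125)²/125 = 1/125 = 0.0080
6: (126 − 125)²/125 = 1/125 = 0.0080
7: (112 − 125)²/125 = 169/125 = 1.3520
8: (143 − 125)²/125 = 324/125 = 2.5920
9: (130 − 125)²/125 = 25/125 = 0.2000
Sum = 22.096
df = 9. Since 22.096 > 14.684, we reject H₀.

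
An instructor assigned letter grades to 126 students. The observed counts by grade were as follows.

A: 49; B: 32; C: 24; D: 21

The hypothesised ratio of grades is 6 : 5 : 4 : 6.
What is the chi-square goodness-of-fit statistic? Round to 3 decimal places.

11.078

Ratio total = 21. Expected counts: 126×6/21 = 36, 126×5/21 = 30, 126×4/21 = 24, 126×6/21 = 36.
χ² = (49−36)²/36 + (32−30)²/30 + (24−24)²/24 + (21−36)²/36
   = 4.6944 + 0.1333 + 0.0000 + 6.2500
Sum = 11.078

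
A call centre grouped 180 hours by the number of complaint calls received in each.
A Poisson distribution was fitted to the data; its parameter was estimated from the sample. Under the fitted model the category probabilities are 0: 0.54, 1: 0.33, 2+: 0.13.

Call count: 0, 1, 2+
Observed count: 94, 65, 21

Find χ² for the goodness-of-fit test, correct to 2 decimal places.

0.88

Expected counts E_i = n·p_i: 180×0.54 = 97.2, 180×0.33 = 59.4, 180×0.13 = 23.4.
cat         O        E   (O−E)²/E
0          94     97.2      0.105
1          65     59.4      0.528
2+         21     23.4      0.246
Sum = 0.88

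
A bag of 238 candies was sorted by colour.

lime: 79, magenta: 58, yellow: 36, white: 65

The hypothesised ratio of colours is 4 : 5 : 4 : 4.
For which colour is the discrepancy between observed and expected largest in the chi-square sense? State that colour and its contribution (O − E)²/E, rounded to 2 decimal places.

Ratio total = 17. Expected counts: 238×4/17 = 56, 238×5/17 = 70, 238×4/17 = 56, 238×4/17 = 56.
χ² = (79−56)²/56 + (58−70)²/70 + (36−56)²/56 + (65−56)²/56
   = 9.446 + 2.057 + 7.143 + 1.446
The largest term is for lime: 9.45.

lime, 9.45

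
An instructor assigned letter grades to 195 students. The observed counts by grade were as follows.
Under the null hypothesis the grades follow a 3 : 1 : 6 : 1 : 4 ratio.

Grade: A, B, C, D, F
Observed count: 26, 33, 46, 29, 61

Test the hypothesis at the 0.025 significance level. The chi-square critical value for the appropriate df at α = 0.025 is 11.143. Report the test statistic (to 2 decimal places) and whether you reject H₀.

Ratio total = 15. Expected counts: 195×3/15 = 39, 195×1/15 = 13, 195×6/15 = 78, 195×1/15 = 13, 195×4/15 = 52.
A: (26 − 39)²/39 = 169/39 = 4.333
B: (33 − 13)²/13 = 400/13 = 30.769
C: (46 − 78)²/78 = 1024/78 = 13.128
D: (29 − 13)²/13 = 256/13 = 19.692
F: (61 − 52)²/52 = 81/52 = 1.558
Sum = 69.48
df = 4. Since 69.48 > 11.143, we reject H₀.

69.48; reject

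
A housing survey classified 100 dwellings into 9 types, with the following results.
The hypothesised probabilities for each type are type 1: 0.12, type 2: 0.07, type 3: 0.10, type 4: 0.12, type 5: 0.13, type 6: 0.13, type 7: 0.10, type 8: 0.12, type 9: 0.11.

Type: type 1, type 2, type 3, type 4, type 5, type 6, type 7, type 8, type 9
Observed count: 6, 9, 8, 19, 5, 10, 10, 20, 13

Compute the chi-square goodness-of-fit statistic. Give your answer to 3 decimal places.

Expected counts E_i = n·p_i: 100×0.12 = 12, 100×0.07 = 7, 100×0.10 = 10, 100×0.12 = 12, 100×0.13 = 13, 100×0.13 = 13, 100×0.10 = 10, 100×0.12 = 12, 100×0.11 = 11.
type 1: (6 − 12)²/12 = 36/12 = 3.0000
type 2: (9 − 7)²/7 = 4/7 = 0.5714
type 3: (8 − 10)²/10 = 4/10 = 0.4000
type 4: (19 − 12)²/12 = 49/12 = 4.0833
type 5: (5 − 13)²/13 = 64/13 = 4.9231
type 6: (10 − 13)²/13 = 9/13 = 0.6923
type 7: (10 − 10)²/10 = 0/10 = 0.0000
type 8: (20 − 12)²/12 = 64/12 = 5.3333
type 9: (13 − 11)²/11 = 4/11 = 0.3636
Sum = 19.367

19.367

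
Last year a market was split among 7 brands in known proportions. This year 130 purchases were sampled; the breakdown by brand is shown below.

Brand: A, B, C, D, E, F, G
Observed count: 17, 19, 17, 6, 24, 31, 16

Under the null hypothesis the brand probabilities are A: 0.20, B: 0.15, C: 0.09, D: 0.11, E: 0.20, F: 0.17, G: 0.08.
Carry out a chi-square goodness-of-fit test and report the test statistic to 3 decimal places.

17.100

Expected counts E_i = n·p_i: 130×0.20 = 26, 130×0.15 = 19.5, 130×0.09 = 11.7, 130×0.11 = 14.3, 130×0.20 = 26, 130×0.17 = 22.1, 130×0.08 = 10.4.
χ² = (17−26)²/26 + (19−19.5)²/19.5 + (17−11.7)²/11.7 + (6−14.3)²/14.3 + (24−26)²/26 + (31−22.1)²/22.1 + (16−10.4)²/10.4
   = 3.1154 + 0.0128 + 2.4009 + 4.8175 + 0.1538 + 3.5842 + 3.0154
Sum = 17.100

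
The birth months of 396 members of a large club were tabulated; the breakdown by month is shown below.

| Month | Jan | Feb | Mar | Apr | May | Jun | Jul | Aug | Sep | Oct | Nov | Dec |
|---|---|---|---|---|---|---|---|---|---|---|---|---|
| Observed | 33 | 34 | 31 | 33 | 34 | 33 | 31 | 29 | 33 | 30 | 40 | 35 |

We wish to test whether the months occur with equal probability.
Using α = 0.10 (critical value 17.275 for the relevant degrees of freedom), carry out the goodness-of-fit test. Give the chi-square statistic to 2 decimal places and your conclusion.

2.67; do not reject

Expected count for each of the 12 categories: 396/12 = 33.
cat         O        E   (O−E)²/E
Jan        33       33      0.000
Feb        34       33      0.030
Mar        31       33      0.121
Apr        33       33      0.000
May        34       33      0.030
Jun        33       33      0.000
Jul        31       33      0.121
Aug        29       33      0.485
Sep        33       33      0.000
Oct        30       33      0.273
Nov        40       33      1.485
Dec        35       33      0.121
Sum = 2.67
df = 11. Since 2.67 < 17.275, we do not reject H₀.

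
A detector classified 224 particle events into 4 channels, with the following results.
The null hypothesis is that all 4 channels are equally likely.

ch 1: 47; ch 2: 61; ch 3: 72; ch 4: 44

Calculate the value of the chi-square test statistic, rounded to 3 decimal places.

9.036

Expected count for each of the 4 categories: 224/4 = 56.
cat         O        E   (O−E)²/E
ch 1       47       56     1.4464
ch 2       61       56     0.4464
ch 3       72       56     4.5714
ch 4       44       56     2.5714
Sum = 9.036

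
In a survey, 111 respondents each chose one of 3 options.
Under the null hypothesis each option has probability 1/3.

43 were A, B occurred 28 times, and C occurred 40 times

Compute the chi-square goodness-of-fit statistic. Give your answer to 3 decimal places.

3.405

Expected count for each of the 3 categories: 111/3 = 37.
A: (43 − 37)²/37 = 36/37 = 0.9730
B: (28 − 37)²/37 = 81/37 = 2.1892
C: (40 − 37)²/37 = 9/37 = 0.2432
Sum = 3.405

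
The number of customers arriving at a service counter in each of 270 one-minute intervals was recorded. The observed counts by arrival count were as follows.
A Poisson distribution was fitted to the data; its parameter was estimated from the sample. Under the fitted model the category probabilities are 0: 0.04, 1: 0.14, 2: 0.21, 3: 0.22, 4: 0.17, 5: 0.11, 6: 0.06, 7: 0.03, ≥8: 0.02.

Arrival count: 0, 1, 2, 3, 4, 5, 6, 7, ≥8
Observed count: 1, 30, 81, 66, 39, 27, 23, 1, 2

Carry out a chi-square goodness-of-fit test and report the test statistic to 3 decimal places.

34.151

Expected counts E_i = n·p_i: 270×0.04 = 10.8, 270×0.14 = 37.8, 270×0.21 = 56.7, 270×0.22 = 59.4, 270×0.17 = 45.9, 270×0.11 = 29.7, 270×0.06 = 16.2, 270×0.03 = 8.1, 270×0.02 = 5.4.
χ² = (1−10.8)²/10.8 + (30−37.8)²/37.8 + (81−56.7)²/56.7 + (66−59.4)²/59.4 + (39−45.9)²/45.9 + (27−29.7)²/29.7 + (23−16.2)²/16.2 + (1−8.1)²/8.1 + (2−5.4)²/5.4
   = 8.8926 + 1.6095 + 10.4143 + 0.7333 + 1.0373 + 0.2455 + 2.8543 + 6.2235 + 2.1407
Sum = 34.151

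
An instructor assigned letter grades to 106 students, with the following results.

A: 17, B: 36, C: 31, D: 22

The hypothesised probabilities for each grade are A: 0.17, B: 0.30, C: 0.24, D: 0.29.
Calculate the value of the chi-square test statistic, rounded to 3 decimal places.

4.313

Expected counts E_i = n·p_i: 106×0.17 = 18.02, 106×0.30 = 31.8, 106×0.24 = 25.44, 106×0.29 = 30.74.
cat         O        E   (O−E)²/E
A          17    18.02     0.0577
B          36     31.8     0.5547
C          31    25.44     1.2152
D          22    30.74     2.4850
Sum = 4.313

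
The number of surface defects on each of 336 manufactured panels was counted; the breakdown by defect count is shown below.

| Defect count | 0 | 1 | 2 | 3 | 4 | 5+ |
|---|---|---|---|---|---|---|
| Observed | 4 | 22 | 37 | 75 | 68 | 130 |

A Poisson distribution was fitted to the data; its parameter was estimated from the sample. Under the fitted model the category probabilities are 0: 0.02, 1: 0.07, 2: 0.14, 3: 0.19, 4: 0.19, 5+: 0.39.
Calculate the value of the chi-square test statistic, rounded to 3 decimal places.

Expected counts E_i = n·p_i: 336×0.02 = 6.72, 336×0.07 = 23.52, 336×0.14 = 47.04, 336×0.19 = 63.84, 336×0.19 = 63.84, 336×0.39 = 131.04.
0: (4 − 6.72)²/6.72 = 7.3984/6.72 = 1.1010
1: (22 − 23.52)²/23.52 = 2.3104/23.52 = 0.0982
2: (37 − 47.04)²/47.04 = 100.8016/47.04 = 2.1429
3: (75 − 63.84)²/63.84 = 124.5456/63.84 = 1.9509
4: (68 − 63.84)²/63.84 = 17.3056/63.84 = 0.2711
5+: (130 − 131.04)²/131.04 = 1.0816/131.04 = 0.0083
Sum = 5.572

5.572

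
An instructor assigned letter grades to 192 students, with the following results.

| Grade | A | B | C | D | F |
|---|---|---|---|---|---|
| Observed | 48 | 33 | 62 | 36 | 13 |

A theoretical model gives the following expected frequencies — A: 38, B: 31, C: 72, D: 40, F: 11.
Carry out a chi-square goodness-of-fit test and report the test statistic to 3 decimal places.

χ² = (48−38)²/38 + (33−31)²/31 + (62−72)²/72 + (36−40)²/40 + (13−11)²/11
   = 2.6316 + 0.1290 + 1.3889 + 0.4000 + 0.3636
Sum = 4.913

4.913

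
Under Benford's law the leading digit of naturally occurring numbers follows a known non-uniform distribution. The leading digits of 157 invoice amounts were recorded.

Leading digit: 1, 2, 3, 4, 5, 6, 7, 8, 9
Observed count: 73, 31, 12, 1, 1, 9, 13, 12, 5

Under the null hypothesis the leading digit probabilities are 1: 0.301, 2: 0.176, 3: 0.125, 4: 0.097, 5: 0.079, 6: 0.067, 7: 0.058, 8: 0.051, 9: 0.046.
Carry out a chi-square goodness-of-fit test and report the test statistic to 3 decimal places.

45.734

Expected counts E_i = n·p_i: 157×0.301 = 47.257, 157×0.176 = 27.632, 157×0.125 = 19.625, 157×0.097 = 15.229, 157×0.079 = 12.403, 157×0.067 = 10.519, 157×0.058 = 9.106, 157×0.051 = 8.007, 157×0.046 = 7.222.
cat         O        E   (O−E)²/E
1          73   47.257    14.0234
2          31   27.632     0.4105
3          12   19.625     2.9626
4           1   15.229    13.2947
5           1   12.403    10.4836
6           9   10.519     0.2194
7          13    9.106     1.6652
8          12    8.007     1.9913
9           5    7.222     0.6836
Sum = 45.734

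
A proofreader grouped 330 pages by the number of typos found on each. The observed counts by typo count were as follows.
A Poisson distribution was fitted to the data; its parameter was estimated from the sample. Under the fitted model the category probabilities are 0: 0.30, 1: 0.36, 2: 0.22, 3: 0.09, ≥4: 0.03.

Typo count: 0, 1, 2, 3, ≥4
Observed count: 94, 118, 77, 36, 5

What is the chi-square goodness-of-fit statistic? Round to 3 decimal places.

Expected counts E_i = n·p_i: 330×0.30 = 99, 330×0.36 = 118.8, 330×0.22 = 72.6, 330×0.09 = 29.7, 330×0.03 = 9.9.
χ² = (94−99)²/99 + (118−118.8)²/118.8 + (77−72.6)²/72.6 + (36−29.7)²/29.7 + (5−9.9)²/9.9
   = 0.2525 + 0.0054 + 0.2667 + 1.3364 + 2.4253
Sum = 4.286

4.286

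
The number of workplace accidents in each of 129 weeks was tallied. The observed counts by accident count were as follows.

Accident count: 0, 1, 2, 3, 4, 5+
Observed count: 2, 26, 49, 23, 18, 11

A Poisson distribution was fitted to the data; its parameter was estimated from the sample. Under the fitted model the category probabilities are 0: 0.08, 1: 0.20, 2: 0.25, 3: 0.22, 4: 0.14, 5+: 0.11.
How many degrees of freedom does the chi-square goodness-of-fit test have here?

There are k = 6 categories and 1 parameter estimated from the data, so df = 6 − 1 − 1 = 4.

4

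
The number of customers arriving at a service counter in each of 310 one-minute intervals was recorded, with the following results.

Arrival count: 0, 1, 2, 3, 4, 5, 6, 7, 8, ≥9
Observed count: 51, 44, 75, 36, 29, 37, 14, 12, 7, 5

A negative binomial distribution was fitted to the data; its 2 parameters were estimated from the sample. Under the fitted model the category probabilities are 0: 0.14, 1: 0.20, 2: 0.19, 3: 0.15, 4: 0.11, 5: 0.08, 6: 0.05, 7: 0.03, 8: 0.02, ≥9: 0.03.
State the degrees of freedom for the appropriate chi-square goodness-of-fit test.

There are k = 10 categories and 2 parameters estimated from the data, so df = 10 − 1 − 2 = 7.

7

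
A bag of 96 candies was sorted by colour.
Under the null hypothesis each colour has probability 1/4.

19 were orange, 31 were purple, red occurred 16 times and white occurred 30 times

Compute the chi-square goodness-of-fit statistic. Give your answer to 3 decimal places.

7.250

Expected count for each of the 4 categories: 96/4 = 24.
cat         O        E   (O−E)²/E
orange     19       24     1.0417
purple     31       24     2.0417
red        16       24     2.6667
white      30       24     1.5000
Sum = 7.250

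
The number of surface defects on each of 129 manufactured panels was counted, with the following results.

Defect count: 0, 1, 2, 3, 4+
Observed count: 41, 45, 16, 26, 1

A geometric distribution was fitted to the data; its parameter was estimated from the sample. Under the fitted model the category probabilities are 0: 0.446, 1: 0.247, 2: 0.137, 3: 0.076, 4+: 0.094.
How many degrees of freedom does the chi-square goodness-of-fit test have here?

There are k = 5 categories and 1 parameter estimated from the data, so df = 5 − 1 − 1 = 3.

3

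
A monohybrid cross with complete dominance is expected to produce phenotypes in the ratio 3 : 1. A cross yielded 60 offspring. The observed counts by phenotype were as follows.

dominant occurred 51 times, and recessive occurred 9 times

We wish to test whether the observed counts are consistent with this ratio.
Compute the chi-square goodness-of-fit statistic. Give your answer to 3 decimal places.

Ratio total = 4. Expected counts: 60×3/4 = 45, 60×1/4 = 15.
dominant: (51 − 45)²/45 = 36/45 = 0.8000
recessive: (9 − 15)²/15 = 36/15 = 2.4000
Sum = 3.200

3.200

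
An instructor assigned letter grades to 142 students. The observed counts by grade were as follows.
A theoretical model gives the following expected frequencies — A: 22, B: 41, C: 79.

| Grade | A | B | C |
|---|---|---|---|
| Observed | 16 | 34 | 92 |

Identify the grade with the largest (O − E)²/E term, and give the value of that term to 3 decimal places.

C, 2.139

cat         O        E   (O−E)²/E
A          16       22     1.6364
B          34       41     1.1951
C          92       79     2.1392
The largest term is for C: 2.139.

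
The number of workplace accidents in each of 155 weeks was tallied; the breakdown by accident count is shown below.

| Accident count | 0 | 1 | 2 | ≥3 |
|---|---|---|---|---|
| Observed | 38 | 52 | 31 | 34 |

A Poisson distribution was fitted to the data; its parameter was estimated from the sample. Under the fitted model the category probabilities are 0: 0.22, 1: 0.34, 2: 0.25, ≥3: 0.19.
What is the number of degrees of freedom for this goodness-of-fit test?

There are k = 4 categories and 1 parameter estimated from the data, so df = 4 − 1 − 1 = 2.

2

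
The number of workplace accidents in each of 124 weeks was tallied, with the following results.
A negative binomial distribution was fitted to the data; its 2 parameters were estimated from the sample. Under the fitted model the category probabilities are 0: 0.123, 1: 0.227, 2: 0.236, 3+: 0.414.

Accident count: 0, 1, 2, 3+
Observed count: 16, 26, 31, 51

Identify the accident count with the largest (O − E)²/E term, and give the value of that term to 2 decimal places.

Expected counts E_i = n·p_i: 124×0.123 = 15.252, 124×0.227 = 28.148, 124×0.236 = 29.264, 124×0.414 = 51.336.
0: (16 − 15.252)²/15.252 = 0.559504/15.252 = 0.037
1: (26 − 28.148)²/28.148 = 4.613904/28.148 = 0.164
2: (31 − 29.264)²/29.264 = 3.013696/29.264 = 0.103
3+: (51 − 51.336)²/51.336 = 0.112896/51.336 = 0.002
The largest term is for 1: 0.16.

1, 0.16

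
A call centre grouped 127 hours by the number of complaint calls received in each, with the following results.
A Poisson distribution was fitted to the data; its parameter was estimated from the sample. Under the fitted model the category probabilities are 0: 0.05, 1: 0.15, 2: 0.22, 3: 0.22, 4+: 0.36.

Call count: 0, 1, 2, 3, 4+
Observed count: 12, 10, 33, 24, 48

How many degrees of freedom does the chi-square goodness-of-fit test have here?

There are k = 5 categories and 1 parameter estimated from the data, so df = 5 − 1 − 1 = 3.

3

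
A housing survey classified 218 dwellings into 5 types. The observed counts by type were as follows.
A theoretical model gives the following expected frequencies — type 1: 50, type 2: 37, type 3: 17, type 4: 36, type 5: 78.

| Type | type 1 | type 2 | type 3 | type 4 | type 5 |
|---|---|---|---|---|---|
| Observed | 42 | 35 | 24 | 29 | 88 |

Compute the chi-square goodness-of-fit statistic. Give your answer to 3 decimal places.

6.914

χ² = (42−50)²/50 + (35−37)²/37 + (24−17)²/17 + (29−36)²/36 + (88−78)²/78
   = 1.2800 + 0.1081 + 2.8824 + 1.3611 + 1.2821
Sum = 6.914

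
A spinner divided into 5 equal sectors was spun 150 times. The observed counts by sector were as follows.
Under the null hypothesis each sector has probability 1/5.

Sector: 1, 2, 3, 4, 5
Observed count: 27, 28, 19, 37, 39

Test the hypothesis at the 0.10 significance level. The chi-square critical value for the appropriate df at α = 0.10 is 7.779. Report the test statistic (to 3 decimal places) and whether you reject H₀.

8.800; reject

Under H₀ each category has probability 1/5, so each expected count is 150/5 = 30.
1: (27 − 30)²/30 = 9/30 = 0.3000
2: (28 − 30)²/30 = 4/30 = 0.1333
3: (19 − 30)²/30 = 121/30 = 4.0333
4: (37 − 30)²/30 = 49/30 = 1.6333
5: (39 − 30)²/30 = 81/30 = 2.7000
Sum = 8.800
df = 4. Since 8.800 > 7.779, we reject H₀.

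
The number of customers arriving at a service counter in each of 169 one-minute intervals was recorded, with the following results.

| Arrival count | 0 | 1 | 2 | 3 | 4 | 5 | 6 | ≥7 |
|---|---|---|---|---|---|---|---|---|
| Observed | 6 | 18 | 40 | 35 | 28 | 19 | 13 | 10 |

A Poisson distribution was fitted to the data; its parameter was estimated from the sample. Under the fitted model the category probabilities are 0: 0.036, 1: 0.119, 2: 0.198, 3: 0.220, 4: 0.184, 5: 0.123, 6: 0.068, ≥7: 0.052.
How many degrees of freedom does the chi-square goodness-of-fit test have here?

There are k = 8 categories and 1 parameter estimated from the data, so df = 8 − 1 − 1 = 6.

6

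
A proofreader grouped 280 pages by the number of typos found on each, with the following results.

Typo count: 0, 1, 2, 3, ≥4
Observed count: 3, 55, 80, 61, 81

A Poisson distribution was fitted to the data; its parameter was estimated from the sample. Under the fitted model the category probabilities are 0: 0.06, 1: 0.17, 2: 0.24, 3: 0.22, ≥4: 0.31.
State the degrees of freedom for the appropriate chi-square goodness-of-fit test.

3

There are k = 5 categories and 1 parameter estimated from the data, so df = 5 − 1 − 1 = 3.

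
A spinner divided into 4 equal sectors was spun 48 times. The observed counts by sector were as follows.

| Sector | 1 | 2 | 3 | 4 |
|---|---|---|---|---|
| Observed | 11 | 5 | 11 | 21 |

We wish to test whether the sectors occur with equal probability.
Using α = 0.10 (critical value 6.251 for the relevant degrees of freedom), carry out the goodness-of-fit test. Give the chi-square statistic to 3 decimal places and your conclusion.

Expected count for each of the 4 categories: 48/4 = 12.
cat         O        E   (O−E)²/E
1          11       12     0.0833
2           5       12     4.0833
3          11       12     0.0833
4          21       12     6.7500
Sum = 11.000
df = 3. Since 11.000 > 6.251, we reject H₀.

11.000; reject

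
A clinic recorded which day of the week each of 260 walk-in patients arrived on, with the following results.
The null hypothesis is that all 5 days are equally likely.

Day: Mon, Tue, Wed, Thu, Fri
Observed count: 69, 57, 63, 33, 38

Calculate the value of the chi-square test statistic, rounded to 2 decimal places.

19.08

Under H₀ each category has probability 1/5, so each expected count is 260/5 = 52.
cat         O        E   (O−E)²/E
Mon        69       52      5.558
Tue        57       52      0.481
Wed        63       52      2.327
Thu        33       52      6.942
Fri        38       52      3.769
Sum = 19.08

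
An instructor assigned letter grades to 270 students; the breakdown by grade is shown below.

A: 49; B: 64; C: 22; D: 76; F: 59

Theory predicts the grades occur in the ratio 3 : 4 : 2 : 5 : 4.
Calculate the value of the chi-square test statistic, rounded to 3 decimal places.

2.786

Ratio total = 18. Expected counts: 270×3/18 = 45, 270×4/18 = 60, 270×2/18 = 30, 270×5/18 = 75, 270×4/18 = 60.
A: (49 − 45)²/45 = 16/45 = 0.3556
B: (64 − 60)²/60 = 16/60 = 0.2667
C: (22 − 30)²/30 = 64/30 = 2.1333
D: (76 − 75)²/75 = 1/75 = 0.0133
F: (59 − 60)²/60 = 1/60 = 0.0167
Sum = 2.786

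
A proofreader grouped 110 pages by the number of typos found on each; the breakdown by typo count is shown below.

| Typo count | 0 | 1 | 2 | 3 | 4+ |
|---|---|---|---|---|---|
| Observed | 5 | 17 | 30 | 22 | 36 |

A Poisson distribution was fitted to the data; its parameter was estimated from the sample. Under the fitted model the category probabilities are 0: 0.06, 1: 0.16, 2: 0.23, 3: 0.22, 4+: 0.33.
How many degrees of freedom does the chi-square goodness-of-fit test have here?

There are k = 5 categories and 1 parameter estimated from the data, so df = 5 − 1 − 1 = 3.

3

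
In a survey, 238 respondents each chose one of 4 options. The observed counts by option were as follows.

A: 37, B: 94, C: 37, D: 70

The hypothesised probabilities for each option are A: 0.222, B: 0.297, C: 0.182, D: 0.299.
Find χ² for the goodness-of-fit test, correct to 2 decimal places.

Expected counts E_i = n·p_i: 238×0.222 = 52.836, 238×0.297 = 70.686, 238×0.182 = 43.316, 238×0.299 = 71.162.
χ² = (37−52.836)²/52.836 + (94−70.686)²/70.686 + (37−43.316)²/43.316 + (70−71.162)²/71.162
   = 4.746 + 7.690 + 0.921 + 0.019
Sum = 13.38

13.38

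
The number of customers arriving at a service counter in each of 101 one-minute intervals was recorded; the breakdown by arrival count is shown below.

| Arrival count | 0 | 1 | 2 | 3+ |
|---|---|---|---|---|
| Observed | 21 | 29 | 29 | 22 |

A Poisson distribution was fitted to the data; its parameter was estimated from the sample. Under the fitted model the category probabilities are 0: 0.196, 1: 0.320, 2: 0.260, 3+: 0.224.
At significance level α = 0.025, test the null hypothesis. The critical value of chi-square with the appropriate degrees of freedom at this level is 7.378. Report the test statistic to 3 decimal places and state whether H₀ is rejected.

0.717; do not reject

Expected counts E_i = n·p_i: 101×0.196 = 19.796, 101×0.320 = 32.32, 101×0.260 = 26.26, 101×0.224 = 22.624.
cat         O        E   (O−E)²/E
0          21   19.796     0.0732
1          29    32.32     0.3410
2          29    26.26     0.2859
3+         22   22.624     0.0172
Sum = 0.717
df = 2. Since 0.717 < 7.378, we do not reject H₀.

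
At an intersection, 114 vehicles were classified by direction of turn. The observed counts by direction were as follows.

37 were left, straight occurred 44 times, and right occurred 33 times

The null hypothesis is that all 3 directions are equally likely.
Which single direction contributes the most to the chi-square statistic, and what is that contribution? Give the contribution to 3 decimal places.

straight, 0.947

Under H₀ each category has probability 1/3, so each expected count is 114/3 = 38.
left: (37 − 38)²/38 = 1/38 = 0.0263
straight: (44 − 38)²/38 = 36/38 = 0.9474
right: (33 − 38)²/38 = 25/38 = 0.6579
The largest term is for straight: 0.947.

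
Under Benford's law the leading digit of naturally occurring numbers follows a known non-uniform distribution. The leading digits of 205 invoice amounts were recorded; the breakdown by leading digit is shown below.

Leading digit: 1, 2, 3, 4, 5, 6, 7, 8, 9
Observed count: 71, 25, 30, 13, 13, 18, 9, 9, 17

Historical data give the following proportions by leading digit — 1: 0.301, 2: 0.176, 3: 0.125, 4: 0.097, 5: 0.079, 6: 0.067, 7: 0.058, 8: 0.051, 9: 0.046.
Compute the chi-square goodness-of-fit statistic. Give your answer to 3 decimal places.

Expected counts E_i = n·p_i: 205×0.301 = 61.705, 205×0.176 = 36.08, 205×0.125 = 25.625, 205×0.097 = 19.885, 205×0.079 = 16.195, 205×0.067 = 13.735, 205×0.058 = 11.89, 205×0.051 = 10.455, 205×0.046 = 9.43.
1: (71 − 61.705)²/61.705 = 86.397025/61.705 = 1.4002
2: (25 − 36.08)²/36.08 = 122.7664/36.08 = 3.4026
3: (30 − 25.625)²/25.625 = 19.140625/25.625 = 0.7470
4: (13 − 19.885)²/19.885 = 47.403225/19.885 = 2.3839
5: (13 − 16.195)²/16.195 = 10.208025/16.195 = 0.6303
6: (18 − 13.735)²/13.735 = 18.190225/13.735 = 1.3244
7: (9 − 11.89)²/11.89 = 8.3521/11.89 = 0.7024
8: (9 − 10.455)²/10.455 = 2.117025/10.455 = 0.2025
9: (17 − 9.43)²/9.43 = 57.3049/9.43 = 6.0769
Sum = 16.870

16.870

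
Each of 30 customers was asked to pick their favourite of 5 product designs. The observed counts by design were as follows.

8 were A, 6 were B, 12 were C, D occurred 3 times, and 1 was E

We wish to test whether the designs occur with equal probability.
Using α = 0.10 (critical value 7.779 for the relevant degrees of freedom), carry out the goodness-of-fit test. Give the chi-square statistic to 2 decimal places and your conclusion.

12.33; reject

Under H₀ each category has probability 1/5, so each expected count is 30/5 = 6.
χ² = (8−6)²/6 + (6−6)²/6 + (12−6)²/6 + (3−6)²/6 + (1−6)²/6
   = 0.667 + 0.000 + 6.000 + 1.500 + 4.167
Sum = 12.33
df = 4. Since 12.33 > 7.779, we reject H₀.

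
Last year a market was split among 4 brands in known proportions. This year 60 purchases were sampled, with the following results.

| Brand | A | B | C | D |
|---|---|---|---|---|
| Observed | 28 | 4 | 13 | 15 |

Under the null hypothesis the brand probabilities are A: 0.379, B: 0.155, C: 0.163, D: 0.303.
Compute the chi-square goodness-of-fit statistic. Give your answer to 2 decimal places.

5.85

Expected counts E_i = n·p_i: 60×0.379 = 22.74, 60×0.155 = 9.3, 60×0.163 = 9.78, 60×0.303 = 18.18.
cat         O        E   (O−E)²/E
A          28    22.74      1.217
B           4      9.3      3.020
C          13     9.78      1.060
D          15    18.18      0.556
Sum = 5.85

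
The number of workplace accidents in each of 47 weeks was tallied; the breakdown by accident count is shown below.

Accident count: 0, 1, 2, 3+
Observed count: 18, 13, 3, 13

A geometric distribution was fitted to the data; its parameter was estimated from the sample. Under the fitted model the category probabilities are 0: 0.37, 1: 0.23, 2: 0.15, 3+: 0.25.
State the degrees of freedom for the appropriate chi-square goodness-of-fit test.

There are k = 4 categories and 1 parameter estimated from the data, so df = 4 − 1 − 1 = 2.

2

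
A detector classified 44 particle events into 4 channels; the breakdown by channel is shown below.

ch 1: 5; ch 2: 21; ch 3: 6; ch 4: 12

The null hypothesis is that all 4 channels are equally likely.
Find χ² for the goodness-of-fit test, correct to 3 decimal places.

14.727

Under H₀ each category has probability 1/4, so each expected count is 44/4 = 11.
χ² = (5−11)²/11 + (21−11)²/11 + (6−11)²/11 + (12−11)²/11
   = 3.2727 + 9.0909 + 2.2727 + 0.0909
Sum = 14.727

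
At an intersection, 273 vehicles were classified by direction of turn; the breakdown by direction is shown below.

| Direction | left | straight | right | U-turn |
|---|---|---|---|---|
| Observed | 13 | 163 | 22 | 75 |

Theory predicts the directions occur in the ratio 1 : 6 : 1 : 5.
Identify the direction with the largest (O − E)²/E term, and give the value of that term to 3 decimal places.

straight, 10.865

Ratio total = 13. Expected counts: 273×1/13 = 21, 273×6/13 = 126, 273×1/13 = 21, 273×5/13 = 105.
χ² = (13−21)²/21 + (163−126)²/126 + (22−21)²/21 + (75−105)²/105
   = 3.0476 + 10.8651 + 0.0476 + 8.5714
The largest term is for straight: 10.865.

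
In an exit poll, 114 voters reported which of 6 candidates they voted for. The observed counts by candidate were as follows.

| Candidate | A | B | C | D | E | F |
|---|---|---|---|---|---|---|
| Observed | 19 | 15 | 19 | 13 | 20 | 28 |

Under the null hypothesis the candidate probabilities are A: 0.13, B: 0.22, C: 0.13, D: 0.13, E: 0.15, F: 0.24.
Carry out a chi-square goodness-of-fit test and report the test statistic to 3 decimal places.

7.140

Expected counts E_i = n·p_i: 114×0.13 = 14.82, 114×0.22 = 25.08, 114×0.13 = 14.82, 114×0.13 = 14.82, 114×0.15 = 17.1, 114×0.24 = 27.36.
A: (19 − 14.82)²/14.82 = 17.4724/14.82 = 1.1790
B: (15 − 25.08)²/25.08 = 101.6064/25.08 = 4.0513
C: (19 − 14.82)²/14.82 = 17.4724/14.82 = 1.1790
D: (13 − 14.82)²/14.82 = 3.3124/14.82 = 0.2235
E: (20 − 17.1)²/17.1 = 8.41/17.1 = 0.4918
F: (28 − 27.36)²/27.36 = 0.4096/27.36 = 0.0150
Sum = 7.140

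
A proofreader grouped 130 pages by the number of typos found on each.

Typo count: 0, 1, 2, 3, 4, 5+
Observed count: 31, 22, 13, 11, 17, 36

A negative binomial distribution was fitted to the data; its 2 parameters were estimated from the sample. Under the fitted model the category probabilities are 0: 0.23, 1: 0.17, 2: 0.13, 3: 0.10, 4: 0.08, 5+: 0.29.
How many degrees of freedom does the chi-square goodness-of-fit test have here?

There are k = 6 categories and 2 parameters estimated from the data, so df = 6 − 1 − 2 = 3.

3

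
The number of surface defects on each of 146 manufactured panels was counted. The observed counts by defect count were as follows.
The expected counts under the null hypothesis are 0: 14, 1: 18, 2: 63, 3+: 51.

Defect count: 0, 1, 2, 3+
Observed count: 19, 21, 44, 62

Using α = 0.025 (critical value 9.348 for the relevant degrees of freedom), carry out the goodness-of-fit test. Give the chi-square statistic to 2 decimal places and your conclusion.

10.39; reject

0: (19 − 14)²/14 = 25/14 = 1.786
1: (21 − 18)²/18 = 9/18 = 0.500
2: (44 − 63)²/63 = 361/63 = 5.730
3+: (62 − 51)²/51 = 121/51 = 2.373
Sum = 10.39
df = 3. Since 10.39 > 9.348, we reject H₀.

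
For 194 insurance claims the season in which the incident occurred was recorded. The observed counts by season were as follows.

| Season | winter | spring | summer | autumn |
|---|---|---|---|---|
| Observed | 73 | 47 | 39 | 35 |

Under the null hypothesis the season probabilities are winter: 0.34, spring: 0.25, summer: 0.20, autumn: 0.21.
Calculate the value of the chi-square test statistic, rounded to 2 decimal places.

1.61

Expected counts E_i = n·p_i: 194×0.34 = 65.96, 194×0.25 = 48.5, 194×0.20 = 38.8, 194×0.21 = 40.74.
winter: (73 − 65.96)²/65.96 = 49.5616/65.96 = 0.751
spring: (47 − 48.5)²/48.5 = 2.25/48.5 = 0.046
summer: (39 − 38.8)²/38.8 = 0.04/38.8 = 0.001
autumn: (35 − 40.74)²/40.74 = 32.9476/40.74 = 0.809
Sum = 1.61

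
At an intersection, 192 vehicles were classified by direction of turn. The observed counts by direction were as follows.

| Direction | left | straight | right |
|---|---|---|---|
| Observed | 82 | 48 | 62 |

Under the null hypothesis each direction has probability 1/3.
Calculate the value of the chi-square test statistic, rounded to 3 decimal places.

Expected count for each of the 3 categories: 192/3 = 64.
cat           O        E   (O−E)²/E
left         82       64     5.0625
straight     48       64     4.0000
right        62       64     0.0625
Sum = 9.125

9.125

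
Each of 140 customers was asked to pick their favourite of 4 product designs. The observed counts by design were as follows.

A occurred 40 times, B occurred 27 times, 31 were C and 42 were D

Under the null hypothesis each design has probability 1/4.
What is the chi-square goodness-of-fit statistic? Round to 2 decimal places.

Under H₀ each category has probability 1/4, so each expected count is 140/4 = 35.
χ² = (40−35)²/35 + (27−35)²/35 + (31−35)²/35 + (42−35)²/35
   = 0.714 + 1.829 + 0.457 + 1.400
Sum = 4.40

4.40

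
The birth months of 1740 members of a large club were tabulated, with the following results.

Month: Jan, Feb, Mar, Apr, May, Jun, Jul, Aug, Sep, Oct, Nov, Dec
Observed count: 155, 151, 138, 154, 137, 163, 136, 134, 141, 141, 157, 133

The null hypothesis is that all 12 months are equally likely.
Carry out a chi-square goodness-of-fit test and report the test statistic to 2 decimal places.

Expected count for each of the 12 categories: 1740/12 = 145.
cat         O        E   (O−E)²/E
Jan       155      145      0.690
Feb       151      145      0.248
Mar       138      145      0.338
Apr       154      145      0.559
May       137      145      0.441
Jun       163      145      2.234
Jul       136      145      0.559
Aug       134      145      0.834
Sep       141      145      0.110
Oct       141      145      0.110
Nov       157      145      0.993
Dec       133      145      0.993
Sum = 8.11

8.11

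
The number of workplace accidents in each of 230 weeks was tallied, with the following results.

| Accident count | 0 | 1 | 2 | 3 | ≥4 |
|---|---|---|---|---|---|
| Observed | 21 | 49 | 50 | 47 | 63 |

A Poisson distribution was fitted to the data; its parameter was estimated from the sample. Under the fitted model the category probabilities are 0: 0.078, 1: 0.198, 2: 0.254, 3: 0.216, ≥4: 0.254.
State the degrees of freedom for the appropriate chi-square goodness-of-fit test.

There are k = 5 categories and 1 parameter estimated from the data, so df = 5 − 1 − 1 = 3.

3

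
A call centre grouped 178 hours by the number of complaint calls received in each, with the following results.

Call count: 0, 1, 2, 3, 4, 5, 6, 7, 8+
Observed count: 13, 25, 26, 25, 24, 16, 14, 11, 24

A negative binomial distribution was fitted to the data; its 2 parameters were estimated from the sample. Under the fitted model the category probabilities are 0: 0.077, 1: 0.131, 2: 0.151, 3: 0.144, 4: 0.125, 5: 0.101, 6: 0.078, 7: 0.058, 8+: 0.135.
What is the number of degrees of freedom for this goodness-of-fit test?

6

There are k = 9 categories and 2 parameters estimated from the data, so df = 9 − 1 − 2 = 6.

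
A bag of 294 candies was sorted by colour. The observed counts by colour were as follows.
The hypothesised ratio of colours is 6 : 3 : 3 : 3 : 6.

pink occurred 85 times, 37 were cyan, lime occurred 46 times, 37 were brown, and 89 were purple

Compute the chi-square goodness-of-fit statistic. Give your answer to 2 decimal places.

1.88

Ratio total = 21. Expected counts: 294×6/21 = 84, 294×3/21 = 42, 294×3/21 = 42, 294×3/21 = 42, 294×6/21 = 84.
χ² = (85−84)²/84 + (37−42)²/42 + (46−42)²/42 + (37−42)²/42 + (89−84)²/84
   = 0.012 + 0.595 + 0.381 + 0.595 + 0.298
Sum = 1.88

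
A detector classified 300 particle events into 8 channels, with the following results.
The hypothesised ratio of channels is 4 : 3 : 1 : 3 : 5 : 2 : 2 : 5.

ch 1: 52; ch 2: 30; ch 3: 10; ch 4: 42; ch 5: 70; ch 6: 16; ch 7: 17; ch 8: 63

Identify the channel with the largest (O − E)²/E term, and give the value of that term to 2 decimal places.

ch 6, 2.67

Ratio total = 25. Expected counts: 300×4/25 = 48, 300×3/25 = 36, 300×1/25 = 12, 300×3/25 = 36, 300×5/25 = 60, 300×2/25 = 24, 300×2/25 = 24, 300×5/25 = 60.
χ² = (52−48)²/48 + (30−36)²/36 + (10−12)²/12 + (42−36)²/36 + (70−60)²/60 + (16−24)²/24 + (17−24)²/24 + (63−60)²/60
   = 0.333 + 1.000 + 0.333 + 1.000 + 1.667 + 2.667 + 2.042 + 0.150
The largest term is for ch 6: 2.67.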